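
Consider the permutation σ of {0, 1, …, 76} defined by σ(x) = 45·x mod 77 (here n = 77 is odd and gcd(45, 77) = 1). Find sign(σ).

-1

Trace 1: π^k(1) = [1, 45, 23, 34, 67, 12] for k=0..5.
22 cycles of lengths [6, 6, 6, 6, 6, 6, 6, 6, 6, 6, 6, 1, 1, 1, 1, 1, 1, 1, 1, 1, 1, 1].
With 22 cycles on 77 points, sign = (−1)^{77−22} = -1.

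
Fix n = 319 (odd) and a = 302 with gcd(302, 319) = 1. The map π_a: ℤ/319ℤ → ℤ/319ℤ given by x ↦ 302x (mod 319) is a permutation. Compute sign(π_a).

-1

Start at x=144: 144 → 104 → 146 → 70 → 86 → 133 → 291 → … (one orbit).
π_302 has 24 disjoint cycles with lengths [20, 20, 20, 20, 20, 20, 20, 20, 20, 20, 20, 20, 20, 20, 5, 5, 4, 4, 4, 4, 4, 4, 4, 1] on {0,…,318}.
319 − 24 = 295 transpositions; sign(π) = (−1)^295 = -1.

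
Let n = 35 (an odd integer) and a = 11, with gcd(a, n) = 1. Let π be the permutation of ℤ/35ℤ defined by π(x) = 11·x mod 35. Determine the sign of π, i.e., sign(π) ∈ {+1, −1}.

+1

Start at x=16: 16 → 1 → 11 → 16 (one orbit).
15 cycles of lengths [3, 3, 3, 3, 3, 3, 3, 3, 3, 3, 1, 1, 1, 1, 1].
Σ(ℓ_i−1) = 35−15 = 20; sign = (−1)^20 = +1.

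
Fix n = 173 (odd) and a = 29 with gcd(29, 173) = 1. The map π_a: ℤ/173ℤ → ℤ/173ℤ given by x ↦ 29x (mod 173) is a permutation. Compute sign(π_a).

+1

Trace 124: π^k(124) = [124, 136, 138, 23, 148, 140, 81] for k=0..6.
The orbit structure of x ↦ 29x mod 173: 5 orbits of sizes [43, 43, 43, 43, 1].
With 5 cycles on 173 points, sign = (−1)^{173−5} = +1.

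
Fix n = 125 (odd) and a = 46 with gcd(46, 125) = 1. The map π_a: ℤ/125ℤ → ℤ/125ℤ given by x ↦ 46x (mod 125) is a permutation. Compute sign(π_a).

Start at x=26: 26 → 71 → 16 → 111 → 106 → 1 → 46 → … (one orbit).
π_46 has 13 disjoint cycles with lengths [25, 25, 25, 25, 5, 5, 5, 5, 1, 1, 1, 1, 1] on {0,…,124}.
sign(π) = (−1)^{n − #cycles} = (−1)^{125−13} = (−1)^112 = +1.
Check: (46/125) = +1 by Zolotarev.

+1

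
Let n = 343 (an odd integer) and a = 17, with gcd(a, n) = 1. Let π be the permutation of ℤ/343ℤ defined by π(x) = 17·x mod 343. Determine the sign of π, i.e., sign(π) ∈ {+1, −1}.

Orbit of 257 under x↦17x: [257, 253, 185, 58, 300, 298, 264]… (length divides ord_343(17)).
Cycle type of π: 294 + 42 + 6 + 1; total 4 cycles.
Σ(ℓ_i−1) = 343−4 = 339; sign = (−1)^339 = -1.
Check: (17/343) = -1 by Zolotarev.

-1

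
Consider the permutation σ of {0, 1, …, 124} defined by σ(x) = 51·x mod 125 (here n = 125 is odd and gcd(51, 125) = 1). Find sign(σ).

Trace 51: π^k(51) = [51, 101, 26, 76, 1] for k=0..4.
45 cycles of lengths [5, 5, 5, 5, 5, 5, 5, 5, 5, 5, 5, 5, 5, 5, 5, 5, 5, 5, 5, 5, 1, 1, 1, 1, 1, 1, 1, 1, 1, 1, 1, 1, 1, 1, 1, 1, 1, 1, 1, 1, 1, 1, 1, 1, 1].
Σ(ℓ_i−1) = 125−45 = 80; sign = (−1)^80 = +1.
Check: (51/125) = +1 by Zolotarev.

+1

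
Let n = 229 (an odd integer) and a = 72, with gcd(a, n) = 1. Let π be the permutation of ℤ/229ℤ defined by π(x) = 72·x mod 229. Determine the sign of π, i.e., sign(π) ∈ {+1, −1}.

Start at x=158: 158 → 155 → 168 → 188 → 25 → 197 → 215 → … (one orbit).
Cycle lengths of π_72 on ℤ/229ℤ: [228, 1]; 2 cycles in total.
2 cycles on 229: each ℓ→(−1)^(ℓ−1), product (−1)^227 = -1.
(72|229)_J = -1 (Zolotarev's lemma cross-check).

-1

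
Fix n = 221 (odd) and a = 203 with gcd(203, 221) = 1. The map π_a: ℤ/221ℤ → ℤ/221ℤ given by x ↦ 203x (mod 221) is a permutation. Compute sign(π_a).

-1

Orbit of 135 under x↦203x: [135, 1, 203, 103]… (length divides ord_221(203)).
Decompose π into cycles: lengths [4, 4, 4, 4, 4, 4, 4, 4, 4, 4, 4, 4, 4, 4, 4, 4, 4, 4, 4, 4, 4, 4, 4, 4, 4, 4, 4, 4, 4, 4, 4, 4, 4, 4, 4, 4, 4, 4, 4, 4, 4, 4, 4, 4, 4, 4, 4, 4, 4, 4, 4, 2, 2, 2, 2, 2, 2, 2, 2, 1] (60 cycles, including the fixed point 0).
60 cycles on 221: each ℓ→(−1)^(ℓ−1), product (−1)^161 = -1.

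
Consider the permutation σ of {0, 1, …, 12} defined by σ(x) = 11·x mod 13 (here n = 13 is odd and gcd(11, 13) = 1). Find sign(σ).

-1

Trace 2: π^k(2) = [2, 9, 8, 10, 6, 1, 11] for k=0..6.
The orbit structure of x ↦ 11x mod 13: 2 orbits of sizes [12, 1].
13 − 2 = 11 transpositions; sign(π) = (−1)^11 = -1.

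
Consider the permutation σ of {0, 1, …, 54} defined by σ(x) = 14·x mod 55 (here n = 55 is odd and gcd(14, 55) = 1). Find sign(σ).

+1

Orbit of 34 under x↦14x: [34, 36, 9, 16, 4, 1, 14]… (length divides ord_55(14)).
The orbit structure of x ↦ 14x mod 55: 9 orbits of sizes [10, 10, 10, 10, 5, 5, 2, 2, 1].
Σ(ℓ_i−1) = 55−9 = 46; sign = (−1)^46 = +1.
The Jacobi symbol (14|55) = +1 (Zolotarev) agrees.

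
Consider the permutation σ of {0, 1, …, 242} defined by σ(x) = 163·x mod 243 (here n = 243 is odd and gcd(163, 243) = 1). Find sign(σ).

+1

Trace 1: π^k(1) = [1, 163, 82] for k=0..2.
Cycle lengths of π_163 on ℤ/243ℤ: [3, 3, 3, 3, 3, 3, 3, 3, 3, 3, 3, 3, 3, 3, 3, 3, 3, 3, 3, 3, 3, 3, 3, 3, 3, 3, 3, 3, 3, 3, 3, 3, 3, 3, 3, 3, 3, 3, 3, 3, 3, 3, 3, 3, 3, 3, 3, 3, 3, 3, 3, 3, 3, 3, 1, 1, 1, 1, 1, 1, 1, 1, 1, 1, 1, 1, 1, 1, 1, 1, 1, 1, 1, 1, 1, 1, 1, 1, 1, 1, 1, 1, 1, 1, 1, 1, 1, 1, 1, 1, 1, 1, 1, 1, 1, 1, 1, 1, 1, 1, 1, 1, 1, 1, 1, 1, 1, 1, 1, 1, 1, 1, 1, 1, 1, 1, 1, 1, 1, 1, 1, 1, 1, 1, 1, 1, 1, 1, 1, 1, 1, 1, 1, 1, 1]; 135 cycles in total.
135 cycles on 243: each ℓ→(−1)^(ℓ−1), product (−1)^108 = +1.
Zolotarev: (163|243) = +1, matching the cycle-count sign.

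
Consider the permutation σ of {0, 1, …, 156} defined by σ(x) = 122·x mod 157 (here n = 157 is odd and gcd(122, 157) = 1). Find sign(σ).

+1

Orbit of 126 under x↦122x: [126, 143, 19, 120, 39, 48, 47]… (length divides ord_157(122)).
3 cycles of lengths [78, 78, 1].
n − c = 157 − 3 = 154; sign = (−1)^154 = +1.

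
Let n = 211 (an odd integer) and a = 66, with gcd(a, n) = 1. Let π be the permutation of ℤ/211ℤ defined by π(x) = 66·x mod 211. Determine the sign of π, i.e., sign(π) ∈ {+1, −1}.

+1

Start at x=64: 64 → 4 → 53 → 122 → 34 → 134 → 193 → … (one orbit).
π_66 has 3 disjoint cycles with lengths [105, 105, 1] on {0,…,210}.
n − c = 211 − 3 = 208; sign = (−1)^208 = +1.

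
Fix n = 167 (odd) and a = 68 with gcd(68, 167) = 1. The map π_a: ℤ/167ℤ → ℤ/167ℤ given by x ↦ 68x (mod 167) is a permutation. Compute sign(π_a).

-1

Trace 49: π^k(49) = [49, 159, 124, 82, 65, 78, 127] for k=0..6.
Decompose π into cycles: lengths [166, 1] (2 cycles, including the fixed point 0).
sign(π) = (−1)^{n − #cycles} = (−1)^{167−2} = (−1)^165 = -1.
Zolotarev: (68|167) = -1, matching the cycle-count sign.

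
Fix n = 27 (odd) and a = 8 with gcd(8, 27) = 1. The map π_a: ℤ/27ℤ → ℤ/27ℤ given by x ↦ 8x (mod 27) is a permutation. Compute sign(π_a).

Orbit of 26 under x↦8x: [26, 19, 17, 1, 8, 10]… (length divides ord_27(8)).
π_8 has 8 disjoint cycles with lengths [6, 6, 6, 2, 2, 2, 2, 1] on {0,…,26}.
sign(π) = (−1)^{n − #cycles} = (−1)^{27−8} = (−1)^19 = -1.

-1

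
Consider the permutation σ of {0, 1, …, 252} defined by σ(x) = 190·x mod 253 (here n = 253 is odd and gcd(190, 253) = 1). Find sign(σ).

Orbit of 196 under x↦190x: [196, 49, 202, 177, 234, 185, 236]… (length divides ord_253(190)).
π_190 has 9 disjoint cycles with lengths [55, 55, 55, 55, 11, 11, 5, 5, 1] on {0,…,252}.
Σ(ℓ_i−1) = 253−9 = 244; sign = (−1)^244 = +1.
Via Zolotarev, sign(π_{190}) = (190|253) = +1.

+1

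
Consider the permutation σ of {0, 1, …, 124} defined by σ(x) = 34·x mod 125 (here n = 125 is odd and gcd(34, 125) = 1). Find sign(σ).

Trace 19: π^k(19) = [19, 21, 89, 26, 9, 56, 29] for k=0..6.
π_34 has 7 disjoint cycles with lengths [50, 50, 10, 10, 2, 2, 1] on {0,…,124}.
125 − 7 = 118 transpositions; sign(π) = (−1)^118 = +1.
The Jacobi symbol (34|125) = +1 (Zolotarev) agrees.

+1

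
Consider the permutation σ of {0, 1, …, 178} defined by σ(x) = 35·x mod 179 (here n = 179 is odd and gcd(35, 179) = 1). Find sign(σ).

Orbit of 10 under x↦35x: [10, 171, 78, 45, 143, 172, 113]… (length divides ord_179(35)).
Decompose π into cycles: lengths [178, 1] (2 cycles, including the fixed point 0).
With 2 cycles on 179 points, sign = (−1)^{179−2} = -1.

-1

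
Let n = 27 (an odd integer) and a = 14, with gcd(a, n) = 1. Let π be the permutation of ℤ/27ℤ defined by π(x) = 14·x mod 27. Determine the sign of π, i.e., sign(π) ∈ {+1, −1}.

-1

Orbit of 23 under x↦14x: [23, 25, 26, 13, 20, 10, 5]… (length divides ord_27(14)).
4 cycles of lengths [18, 6, 2, 1].
With 4 cycles on 27 points, sign = (−1)^{27−4} = -1.
Check: (14/27) = -1 by Zolotarev.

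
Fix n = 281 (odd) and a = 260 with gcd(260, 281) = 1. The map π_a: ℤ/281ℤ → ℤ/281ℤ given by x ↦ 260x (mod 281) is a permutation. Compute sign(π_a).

-1

Start at x=25: 25 → 37 → 66 → 19 → 163 → 230 → 228 → … (one orbit).
Decompose π into cycles: lengths [280, 1] (2 cycles, including the fixed point 0).
2 cycles on 281: each ℓ→(−1)^(ℓ−1), product (−1)^279 = -1.
Zolotarev: (260|281) = -1, matching the cycle-count sign.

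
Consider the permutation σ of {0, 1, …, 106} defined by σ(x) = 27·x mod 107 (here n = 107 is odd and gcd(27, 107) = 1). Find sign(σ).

Start at x=48: 48 → 12 → 3 → 81 → 47 → 92 → 23 → … (one orbit).
Cycle lengths of π_27 on ℤ/107ℤ: [53, 53, 1]; 3 cycles in total.
107 − 3 = 104 transpositions; sign(π) = (−1)^104 = +1.
Zolotarev: (27|107) = +1, matching the cycle-count sign.

+1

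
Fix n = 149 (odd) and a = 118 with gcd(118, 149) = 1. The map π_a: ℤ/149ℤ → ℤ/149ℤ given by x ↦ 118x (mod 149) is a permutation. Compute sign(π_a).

+1

Start at x=69: 69 → 96 → 4 → 25 → 119 → 36 → 76 → … (one orbit).
3 cycles of lengths [74, 74, 1].
sign(π) = (−1)^{n − #cycles} = (−1)^{149−3} = (−1)^146 = +1.
Via Zolotarev, sign(π_{118}) = (118|149) = +1.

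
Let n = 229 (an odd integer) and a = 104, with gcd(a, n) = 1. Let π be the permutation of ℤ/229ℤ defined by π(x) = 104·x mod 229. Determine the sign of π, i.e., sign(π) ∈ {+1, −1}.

+1

Orbit of 214 under x↦104x: [214, 43, 121, 218, 1, 104, 53]… (length divides ord_229(104)).
Cycle type of π: 19×12 + 1; total 13 cycles.
n − c = 229 − 13 = 216; sign = (−1)^216 = +1.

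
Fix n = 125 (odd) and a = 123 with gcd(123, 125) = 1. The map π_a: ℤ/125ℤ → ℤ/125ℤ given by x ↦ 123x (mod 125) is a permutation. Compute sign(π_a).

-1

Trace 18: π^k(18) = [18, 89, 72, 106, 38, 49, 27] for k=0..6.
π_123 has 4 disjoint cycles with lengths [100, 20, 4, 1] on {0,…,124}.
sign(π) = (−1)^{n − #cycles} = (−1)^{125−4} = (−1)^121 = -1.
Check: (123/125) = -1 by Zolotarev.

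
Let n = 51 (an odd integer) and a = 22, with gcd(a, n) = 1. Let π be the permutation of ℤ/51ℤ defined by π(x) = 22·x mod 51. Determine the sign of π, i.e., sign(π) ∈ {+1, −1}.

Start at x=43: 43 → 28 → 4 → 37 → 49 → 7 → 1 → … (one orbit).
Cycle type of π: 16×3 + 1×3; total 6 cycles.
Σ(ℓ_i−1) = 51−6 = 45; sign = (−1)^45 = -1.

-1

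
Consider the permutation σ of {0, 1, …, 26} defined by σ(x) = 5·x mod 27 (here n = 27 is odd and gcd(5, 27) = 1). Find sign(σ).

Orbit of 1 under x↦5x: [1, 5, 25, 17, 4, 20, 19]… (length divides ord_27(5)).
The orbit structure of x ↦ 5x mod 27: 4 orbits of sizes [18, 6, 2, 1].
n − c = 27 − 4 = 23; sign = (−1)^23 = -1.
Via Zolotarev, sign(π_{5}) = (5|27) = -1.

-1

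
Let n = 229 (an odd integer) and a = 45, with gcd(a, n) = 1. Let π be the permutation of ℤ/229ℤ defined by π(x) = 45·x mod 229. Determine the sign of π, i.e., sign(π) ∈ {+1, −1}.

Start at x=68: 68 → 83 → 71 → 218 → 192 → 167 → 187 → … (one orbit).
Cycle type of π: 114×2 + 1; total 3 cycles.
3 cycles on 229: each ℓ→(−1)^(ℓ−1), product (−1)^226 = +1.
Zolotarev: (45|229) = +1, matching the cycle-count sign.

+1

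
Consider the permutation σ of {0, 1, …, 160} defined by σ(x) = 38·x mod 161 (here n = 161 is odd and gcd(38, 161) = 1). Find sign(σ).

Trace 39: π^k(39) = [39, 33, 127, 157, 9, 20, 116] for k=0..6.
Cycle lengths of π_38 on ℤ/161ℤ: [66, 66, 22, 6, 1]; 5 cycles in total.
5 cycles on 161: each ℓ→(−1)^(ℓ−1), product (−1)^156 = +1.
Via Zolotarev, sign(π_{38}) = (38|161) = +1.

+1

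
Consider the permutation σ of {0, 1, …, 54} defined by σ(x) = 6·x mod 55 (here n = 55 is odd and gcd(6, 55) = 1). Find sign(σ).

-1

Start at x=51: 51 → 31 → 21 → 16 → 41 → 26 → 46 → … (one orbit).
Cycle type of π: 10×5 + 1×5; total 10 cycles.
sign(π) = (−1)^{n − #cycles} = (−1)^{55−10} = (−1)^45 = -1.
Zolotarev: (6|55) = -1, matching the cycle-count sign.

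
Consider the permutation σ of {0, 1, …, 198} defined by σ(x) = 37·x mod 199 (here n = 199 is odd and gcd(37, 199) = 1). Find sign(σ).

-1

Orbit of 175 under x↦37x: [175, 107, 178, 19, 106, 141, 43]… (length divides ord_199(37)).
Cycle type of π: 18×11 + 1; total 12 cycles.
Σ(ℓ_i−1) = 199−12 = 187; sign = (−1)^187 = -1.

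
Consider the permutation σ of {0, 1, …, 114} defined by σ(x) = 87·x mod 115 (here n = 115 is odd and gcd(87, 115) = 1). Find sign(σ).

-1

Start at x=93: 93 → 41 → 2 → 59 → 73 → 26 → 77 → … (one orbit).
π_87 has 6 disjoint cycles with lengths [44, 44, 11, 11, 4, 1] on {0,…,114}.
sign(π) = (−1)^{n − #cycles} = (−1)^{115−6} = (−1)^109 = -1.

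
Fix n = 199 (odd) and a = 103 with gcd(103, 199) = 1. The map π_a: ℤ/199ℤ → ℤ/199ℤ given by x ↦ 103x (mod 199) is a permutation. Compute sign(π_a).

Orbit of 103 under x↦103x: [103, 62, 18, 63, 121, 125, 139]… (length divides ord_199(103)).
Decompose π into cycles: lengths [11, 11, 11, 11, 11, 11, 11, 11, 11, 11, 11, 11, 11, 11, 11, 11, 11, 11, 1] (19 cycles, including the fixed point 0).
sign(π) = (−1)^{n − #cycles} = (−1)^{199−19} = (−1)^180 = +1.
Via Zolotarev, sign(π_{103}) = (103|199) = +1.

+1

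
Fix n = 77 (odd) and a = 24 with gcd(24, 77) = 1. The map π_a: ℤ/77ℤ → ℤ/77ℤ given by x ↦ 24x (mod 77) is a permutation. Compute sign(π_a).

Trace 13: π^k(13) = [13, 4, 19, 71, 10, 9, 62] for k=0..6.
The orbit structure of x ↦ 24x mod 77: 5 orbits of sizes [30, 30, 10, 6, 1].
5 cycles on 77: each ℓ→(−1)^(ℓ−1), product (−1)^72 = +1.
Zolotarev: (24|77) = +1, matching the cycle-count sign.

+1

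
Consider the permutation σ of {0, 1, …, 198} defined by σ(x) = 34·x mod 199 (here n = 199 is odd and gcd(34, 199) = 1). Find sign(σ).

-1

Orbit of 49 under x↦34x: [49, 74, 128, 173, 111, 192, 160]… (length divides ord_199(34)).
The orbit structure of x ↦ 34x mod 199: 2 orbits of sizes [198, 1].
With 2 cycles on 199 points, sign = (−1)^{199−2} = -1.
The Jacobi symbol (34|199) = -1 (Zolotarev) agrees.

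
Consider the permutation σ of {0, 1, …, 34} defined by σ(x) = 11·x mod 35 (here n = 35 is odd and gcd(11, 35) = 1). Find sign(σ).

+1

Orbit of 1 under x↦11x: [1, 11, 16]… (length divides ord_35(11)).
The orbit structure of x ↦ 11x mod 35: 15 orbits of sizes [3, 3, 3, 3, 3, 3, 3, 3, 3, 3, 1, 1, 1, 1, 1].
sign(π) = (−1)^{n − #cycles} = (−1)^{35−15} = (−1)^20 = +1.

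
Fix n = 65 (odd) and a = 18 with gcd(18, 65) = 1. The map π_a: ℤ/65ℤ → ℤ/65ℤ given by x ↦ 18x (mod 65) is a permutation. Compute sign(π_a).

Trace 18: π^k(18) = [18, 64, 47, 1] for k=0..3.
The orbit structure of x ↦ 18x mod 65: 17 orbits of sizes [4, 4, 4, 4, 4, 4, 4, 4, 4, 4, 4, 4, 4, 4, 4, 4, 1].
With 17 cycles on 65 points, sign = (−1)^{65−17} = +1.
Zolotarev: (18|65) = +1, matching the cycle-count sign.

+1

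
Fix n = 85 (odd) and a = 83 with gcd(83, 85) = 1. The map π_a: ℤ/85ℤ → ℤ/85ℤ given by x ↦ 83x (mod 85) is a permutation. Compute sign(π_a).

Trace 53: π^k(53) = [53, 64, 42, 1, 83, 4, 77] for k=0..6.
Cycle lengths of π_83 on ℤ/85ℤ: [8, 8, 8, 8, 8, 8, 8, 8, 8, 8, 4, 1]; 12 cycles in total.
Σ(ℓ_i−1) = 85−12 = 73; sign = (−1)^73 = -1.
Check: (83/85) = -1 by Zolotarev.

-1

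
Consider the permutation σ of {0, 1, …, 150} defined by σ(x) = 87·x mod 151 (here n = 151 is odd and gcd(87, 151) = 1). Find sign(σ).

-1

Start at x=59: 59 → 150 → 64 → 132 → 8 → 92 → 1 → … (one orbit).
Cycle lengths of π_87 on ℤ/151ℤ: [10, 10, 10, 10, 10, 10, 10, 10, 10, 10, 10, 10, 10, 10, 10, 1]; 16 cycles in total.
16 cycles on 151: each ℓ→(−1)^(ℓ−1), product (−1)^135 = -1.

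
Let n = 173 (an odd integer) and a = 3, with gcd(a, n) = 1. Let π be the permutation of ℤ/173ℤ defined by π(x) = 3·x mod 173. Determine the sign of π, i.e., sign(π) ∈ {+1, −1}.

-1

Trace 120: π^k(120) = [120, 14, 42, 126, 32, 96, 115] for k=0..6.
Decompose π into cycles: lengths [172, 1] (2 cycles, including the fixed point 0).
n − c = 173 − 2 = 171; sign = (−1)^171 = -1.
Zolotarev: (3|173) = -1, matching the cycle-count sign.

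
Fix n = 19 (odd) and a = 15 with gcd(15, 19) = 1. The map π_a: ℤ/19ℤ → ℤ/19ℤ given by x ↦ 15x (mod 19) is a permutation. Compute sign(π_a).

Orbit of 4 under x↦15x: [4, 3, 7, 10, 17, 8, 6]… (length divides ord_19(15)).
Decompose π into cycles: lengths [18, 1] (2 cycles, including the fixed point 0).
2 cycles on 19: each ℓ→(−1)^(ℓ−1), product (−1)^17 = -1.
Check: (15/19) = -1 by Zolotarev.

-1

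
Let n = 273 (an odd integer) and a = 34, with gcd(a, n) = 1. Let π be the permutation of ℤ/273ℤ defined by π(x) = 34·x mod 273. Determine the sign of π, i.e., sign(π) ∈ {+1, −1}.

Start at x=265: 265 → 1 → 34 → 64 → 265 (one orbit).
Cycle lengths of π_34 on ℤ/273ℤ: [4, 4, 4, 4, 4, 4, 4, 4, 4, 4, 4, 4, 4, 4, 4, 4, 4, 4, 4, 4, 4, 4, 4, 4, 4, 4, 4, 4, 4, 4, 4, 4, 4, 4, 4, 4, 4, 4, 4, 4, 4, 4, 4, 4, 4, 4, 4, 4, 4, 4, 4, 4, 4, 4, 4, 4, 4, 4, 4, 4, 4, 4, 4, 2, 2, 2, 2, 2, 2, 2, 2, 2, 1, 1, 1]; 75 cycles in total.
75 cycles on 273: each ℓ→(−1)^(ℓ−1), product (−1)^198 = +1.

+1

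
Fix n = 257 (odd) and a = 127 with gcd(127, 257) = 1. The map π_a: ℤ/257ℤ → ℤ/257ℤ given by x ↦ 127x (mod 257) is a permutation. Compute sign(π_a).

Trace 112: π^k(112) = [112, 89, 252, 136, 53, 49, 55] for k=0..6.
2 cycles of lengths [256, 1].
Σ(ℓ_i−1) = 257−2 = 255; sign = (−1)^255 = -1.
The Jacobi symbol (127|257) = -1 (Zolotarev) agrees.

-1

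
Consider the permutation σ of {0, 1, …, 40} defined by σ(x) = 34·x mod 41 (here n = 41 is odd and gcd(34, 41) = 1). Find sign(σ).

-1

Trace 36: π^k(36) = [36, 35, 1, 34, 8, 26, 23] for k=0..6.
2 cycles of lengths [40, 1].
With 2 cycles on 41 points, sign = (−1)^{41−2} = -1.
Check: (34/41) = -1 by Zolotarev.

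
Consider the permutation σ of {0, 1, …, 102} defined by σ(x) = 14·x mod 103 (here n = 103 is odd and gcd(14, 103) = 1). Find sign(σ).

Trace 64: π^k(64) = [64, 72, 81, 1, 14, 93, 66] for k=0..6.
Decompose π into cycles: lengths [17, 17, 17, 17, 17, 17, 1] (7 cycles, including the fixed point 0).
7 cycles on 103: each ℓ→(−1)^(ℓ−1), product (−1)^96 = +1.

+1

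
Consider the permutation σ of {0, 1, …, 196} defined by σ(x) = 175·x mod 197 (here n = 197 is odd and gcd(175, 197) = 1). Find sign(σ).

Trace 171: π^k(171) = [171, 178, 24, 63, 190, 154, 158] for k=0..6.
Cycle type of π: 49×4 + 1; total 5 cycles.
n − c = 197 − 5 = 192; sign = (−1)^192 = +1.
(175|197)_J = +1 (Zolotarev's lemma cross-check).

+1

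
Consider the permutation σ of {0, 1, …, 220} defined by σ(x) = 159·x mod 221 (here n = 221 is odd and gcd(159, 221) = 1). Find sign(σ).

Orbit of 139 under x↦159x: [139, 1, 159, 87, 131, 55, 126]… (length divides ord_221(159)).
The orbit structure of x ↦ 159x mod 221: 10 orbits of sizes [48, 48, 48, 48, 16, 3, 3, 3, 3, 1].
With 10 cycles on 221 points, sign = (−1)^{221−10} = -1.

-1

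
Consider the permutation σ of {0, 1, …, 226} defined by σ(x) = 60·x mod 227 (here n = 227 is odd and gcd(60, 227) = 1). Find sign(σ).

Trace 119: π^k(119) = [119, 103, 51, 109, 184, 144, 14] for k=0..6.
2 cycles of lengths [226, 1].
n − c = 227 − 2 = 225; sign = (−1)^225 = -1.

-1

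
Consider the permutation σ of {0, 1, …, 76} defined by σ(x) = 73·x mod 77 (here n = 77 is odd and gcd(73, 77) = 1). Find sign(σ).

Trace 41: π^k(41) = [41, 67, 40, 71, 24, 58, 76] for k=0..6.
Decompose π into cycles: lengths [30, 30, 10, 6, 1] (5 cycles, including the fixed point 0).
Σ(ℓ_i−1) = 77−5 = 72; sign = (−1)^72 = +1.
Via Zolotarev, sign(π_{73}) = (73|77) = +1.

+1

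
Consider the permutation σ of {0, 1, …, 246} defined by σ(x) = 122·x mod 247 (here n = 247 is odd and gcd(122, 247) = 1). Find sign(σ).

Trace 164: π^k(164) = [164, 1, 122, 64, 151, 144, 31] for k=0..6.
Decompose π into cycles: lengths [12, 12, 12, 12, 12, 12, 12, 12, 12, 12, 12, 12, 12, 12, 12, 12, 12, 12, 6, 6, 6, 4, 4, 4, 1] (25 cycles, including the fixed point 0).
n − c = 247 − 25 = 222; sign = (−1)^222 = +1.
Zolotarev: (122|247) = +1, matching the cycle-count sign.

+1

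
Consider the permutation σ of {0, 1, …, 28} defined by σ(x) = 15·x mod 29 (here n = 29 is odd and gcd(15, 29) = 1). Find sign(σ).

Trace 27: π^k(27) = [27, 28, 14, 7, 18, 9, 19] for k=0..6.
π_15 has 2 disjoint cycles with lengths [28, 1] on {0,…,28}.
sign(π) = (−1)^{n − #cycles} = (−1)^{29−2} = (−1)^27 = -1.

-1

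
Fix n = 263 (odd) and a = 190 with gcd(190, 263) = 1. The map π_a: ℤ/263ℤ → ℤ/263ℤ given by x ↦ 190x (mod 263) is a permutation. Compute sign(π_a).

Orbit of 172 under x↦190x: [172, 68, 33, 221, 173, 258, 102]… (length divides ord_263(190)).
3 cycles of lengths [131, 131, 1].
263 − 3 = 260 transpositions; sign(π) = (−1)^260 = +1.
(190|263)_J = +1 (Zolotarev's lemma cross-check).

+1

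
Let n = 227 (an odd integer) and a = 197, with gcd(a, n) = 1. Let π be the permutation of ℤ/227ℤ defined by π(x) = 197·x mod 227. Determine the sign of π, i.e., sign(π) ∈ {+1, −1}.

-1

Orbit of 2 under x↦197x: [2, 167, 211, 26, 128, 19, 111]… (length divides ord_227(197)).
Decompose π into cycles: lengths [226, 1] (2 cycles, including the fixed point 0).
sign(π) = (−1)^{n − #cycles} = (−1)^{227−2} = (−1)^225 = -1.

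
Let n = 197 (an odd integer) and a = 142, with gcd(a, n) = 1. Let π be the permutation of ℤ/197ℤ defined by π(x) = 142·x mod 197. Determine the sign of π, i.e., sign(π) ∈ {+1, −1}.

+1

Start at x=133: 133 → 171 → 51 → 150 → 24 → 59 → 104 → … (one orbit).
Decompose π into cycles: lengths [49, 49, 49, 49, 1] (5 cycles, including the fixed point 0).
sign(π) = (−1)^{n − #cycles} = (−1)^{197−5} = (−1)^192 = +1.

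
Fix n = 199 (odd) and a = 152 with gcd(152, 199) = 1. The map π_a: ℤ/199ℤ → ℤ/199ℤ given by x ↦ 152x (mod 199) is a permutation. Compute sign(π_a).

-1

Trace 26: π^k(26) = [26, 171, 122, 37, 52, 143, 45] for k=0..6.
Cycle lengths of π_152 on ℤ/199ℤ: [198, 1]; 2 cycles in total.
Σ(ℓ_i−1) = 199−2 = 197; sign = (−1)^197 = -1.
Check: (152/199) = -1 by Zolotarev.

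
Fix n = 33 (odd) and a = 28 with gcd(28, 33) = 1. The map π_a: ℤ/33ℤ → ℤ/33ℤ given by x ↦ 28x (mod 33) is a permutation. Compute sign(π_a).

-1

Orbit of 7 under x↦28x: [7, 31, 10, 16, 19, 4, 13]… (length divides ord_33(28)).
Cycle lengths of π_28 on ℤ/33ℤ: [10, 10, 10, 1, 1, 1]; 6 cycles in total.
33 − 6 = 27 transpositions; sign(π) = (−1)^27 = -1.
Zolotarev: (28|33) = -1, matching the cycle-count sign.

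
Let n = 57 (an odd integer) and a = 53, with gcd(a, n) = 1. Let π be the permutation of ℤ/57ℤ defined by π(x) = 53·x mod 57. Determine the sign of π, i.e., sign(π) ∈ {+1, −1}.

Orbit of 16 under x↦53x: [16, 50, 28, 2, 49, 32, 43]… (length divides ord_57(53)).
5 cycles of lengths [18, 18, 18, 2, 1].
5 cycles on 57: each ℓ→(−1)^(ℓ−1), product (−1)^52 = +1.

+1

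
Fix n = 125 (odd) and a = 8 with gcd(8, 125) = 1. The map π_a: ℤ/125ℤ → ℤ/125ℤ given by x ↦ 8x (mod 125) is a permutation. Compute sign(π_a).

Start at x=28: 28 → 99 → 42 → 86 → 63 → 4 → 32 → … (one orbit).
Cycle lengths of π_8 on ℤ/125ℤ: [100, 20, 4, 1]; 4 cycles in total.
Σ(ℓ_i−1) = 125−4 = 121; sign = (−1)^121 = -1.
The Jacobi symbol (8|125) = -1 (Zolotarev) agrees.

-1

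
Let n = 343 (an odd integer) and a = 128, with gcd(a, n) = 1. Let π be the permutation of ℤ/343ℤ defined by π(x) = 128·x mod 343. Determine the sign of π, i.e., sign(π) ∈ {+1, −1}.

+1

Start at x=324: 324 → 312 → 148 → 79 → 165 → 197 → 177 → … (one orbit).
Cycle type of π: 21×14 + 3×16 + 1; total 31 cycles.
sign(π) = (−1)^{n − #cycles} = (−1)^{343−31} = (−1)^312 = +1.
Zolotarev: (128|343) = +1, matching the cycle-count sign.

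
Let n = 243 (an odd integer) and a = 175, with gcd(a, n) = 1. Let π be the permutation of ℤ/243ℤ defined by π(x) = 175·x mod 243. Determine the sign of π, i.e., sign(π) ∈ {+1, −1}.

+1

Start at x=106: 106 → 82 → 13 → 88 → 91 → 130 → 151 → … (one orbit).
Decompose π into cycles: lengths [81, 81, 27, 27, 9, 9, 3, 3, 1, 1, 1] (11 cycles, including the fixed point 0).
11 cycles on 243: each ℓ→(−1)^(ℓ−1), product (−1)^232 = +1.
Via Zolotarev, sign(π_{175}) = (175|243) = +1.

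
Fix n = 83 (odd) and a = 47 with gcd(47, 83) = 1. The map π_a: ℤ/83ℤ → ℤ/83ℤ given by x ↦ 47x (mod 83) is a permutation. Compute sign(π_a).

Start at x=46: 46 → 4 → 22 → 38 → 43 → 29 → 35 → … (one orbit).
The orbit structure of x ↦ 47x mod 83: 2 orbits of sizes [82, 1].
Σ(ℓ_i−1) = 83−2 = 81; sign = (−1)^81 = -1.

-1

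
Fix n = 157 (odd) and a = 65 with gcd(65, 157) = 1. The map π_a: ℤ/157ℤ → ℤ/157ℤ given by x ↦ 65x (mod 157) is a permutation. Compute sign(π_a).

Start at x=143: 143 → 32 → 39 → 23 → 82 → 149 → 108 → … (one orbit).
Decompose π into cycles: lengths [52, 52, 52, 1] (4 cycles, including the fixed point 0).
sign(π) = (−1)^{n − #cycles} = (−1)^{157−4} = (−1)^153 = -1.
(65|157)_J = -1 (Zolotarev's lemma cross-check).

-1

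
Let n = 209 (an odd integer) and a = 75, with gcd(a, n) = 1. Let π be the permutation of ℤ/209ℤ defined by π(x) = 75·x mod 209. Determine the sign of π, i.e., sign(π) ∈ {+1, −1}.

-1

Orbit of 56 under x↦75x: [56, 20, 37, 58, 170, 1, 75]… (length divides ord_209(75)).
Cycle lengths of π_75 on ℤ/209ℤ: [10, 10, 10, 10, 10, 10, 10, 10, 10, 10, 10, 10, 10, 10, 10, 10, 10, 10, 5, 5, 2, 2, 2, 2, 2, 2, 2, 2, 2, 1]; 30 cycles in total.
209 − 30 = 179 transpositions; sign(π) = (−1)^179 = -1.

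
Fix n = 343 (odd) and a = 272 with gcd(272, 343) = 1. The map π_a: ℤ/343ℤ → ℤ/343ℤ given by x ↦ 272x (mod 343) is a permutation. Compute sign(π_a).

-1

Trace 55: π^k(55) = [55, 211, 111, 8, 118, 197, 76] for k=0..6.
The orbit structure of x ↦ 272x mod 343: 10 orbits of sizes [98, 98, 98, 14, 14, 14, 2, 2, 2, 1].
sign(π) = (−1)^{n − #cycles} = (−1)^{343−10} = (−1)^333 = -1.
Check: (272/343) = -1 by Zolotarev.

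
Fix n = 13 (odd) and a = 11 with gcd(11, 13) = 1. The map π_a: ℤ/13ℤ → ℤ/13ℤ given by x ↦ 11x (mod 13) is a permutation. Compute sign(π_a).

Trace 3: π^k(3) = [3, 7, 12, 2, 9, 8, 10] for k=0..6.
Cycle lengths of π_11 on ℤ/13ℤ: [12, 1]; 2 cycles in total.
2 cycles on 13: each ℓ→(−1)^(ℓ−1), product (−1)^11 = -1.

-1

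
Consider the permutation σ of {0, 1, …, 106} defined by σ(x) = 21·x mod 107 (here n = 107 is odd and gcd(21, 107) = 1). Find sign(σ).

Start at x=2: 2 → 42 → 26 → 11 → 17 → 36 → 7 → … (one orbit).
Decompose π into cycles: lengths [106, 1] (2 cycles, including the fixed point 0).
With 2 cycles on 107 points, sign = (−1)^{107−2} = -1.

-1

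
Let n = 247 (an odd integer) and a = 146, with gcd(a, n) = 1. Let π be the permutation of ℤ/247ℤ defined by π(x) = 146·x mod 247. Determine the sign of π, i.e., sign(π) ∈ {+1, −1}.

-1

Trace 144: π^k(144) = [144, 29, 35, 170, 120, 230, 235] for k=0..6.
Cycle type of π: 18×13 + 3×4 + 1; total 18 cycles.
n − c = 247 − 18 = 229; sign = (−1)^229 = -1.
Via Zolotarev, sign(π_{146}) = (146|247) = -1.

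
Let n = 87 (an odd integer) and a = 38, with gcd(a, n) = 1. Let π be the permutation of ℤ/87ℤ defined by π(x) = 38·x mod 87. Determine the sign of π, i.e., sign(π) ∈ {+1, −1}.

-1

Orbit of 71 under x↦38x: [71, 1, 38, 52, 62, 7, 5]… (length divides ord_87(38)).
Cycle lengths of π_38 on ℤ/87ℤ: [14, 14, 14, 14, 14, 14, 2, 1]; 8 cycles in total.
n − c = 87 − 8 = 79; sign = (−1)^79 = -1.
(38|87)_J = -1 (Zolotarev's lemma cross-check).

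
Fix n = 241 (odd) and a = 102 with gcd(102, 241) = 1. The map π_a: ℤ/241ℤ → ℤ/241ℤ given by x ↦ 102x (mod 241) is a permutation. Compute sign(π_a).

-1

Start at x=138: 138 → 98 → 115 → 162 → 136 → 135 → 33 → … (one orbit).
The orbit structure of x ↦ 102x mod 241: 4 orbits of sizes [80, 80, 80, 1].
4 cycles on 241: each ℓ→(−1)^(ℓ−1), product (−1)^237 = -1.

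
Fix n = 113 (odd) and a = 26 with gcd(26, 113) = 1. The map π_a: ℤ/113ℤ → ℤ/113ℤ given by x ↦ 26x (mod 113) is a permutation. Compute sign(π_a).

Orbit of 111 under x↦26x: [111, 61, 4, 104, 105, 18, 16]… (length divides ord_113(26)).
π_26 has 3 disjoint cycles with lengths [56, 56, 1] on {0,…,112}.
n − c = 113 − 3 = 110; sign = (−1)^110 = +1.

+1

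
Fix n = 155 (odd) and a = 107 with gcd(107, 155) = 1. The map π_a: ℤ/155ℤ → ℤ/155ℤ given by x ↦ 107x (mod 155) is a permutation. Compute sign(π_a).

Start at x=2: 2 → 59 → 113 → 1 → 107 → 134 → 78 → … (one orbit).
The orbit structure of x ↦ 107x mod 155: 6 orbits of sizes [60, 60, 15, 15, 4, 1].
Σ(ℓ_i−1) = 155−6 = 149; sign = (−1)^149 = -1.

-1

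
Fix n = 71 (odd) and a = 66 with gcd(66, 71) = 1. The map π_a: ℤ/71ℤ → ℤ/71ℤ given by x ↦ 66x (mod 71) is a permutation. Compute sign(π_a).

Start at x=54: 54 → 14 → 1 → 66 → 25 → 17 → 57 → … (one orbit).
Cycle type of π: 10×7 + 1; total 8 cycles.
8 cycles on 71: each ℓ→(−1)^(ℓ−1), product (−1)^63 = -1.

-1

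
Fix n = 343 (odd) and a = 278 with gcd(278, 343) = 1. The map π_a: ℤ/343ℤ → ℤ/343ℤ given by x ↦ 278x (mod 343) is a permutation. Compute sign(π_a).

Orbit of 135 under x↦278x: [135, 143, 309, 152, 67, 104, 100]… (length divides ord_343(278)).
Cycle lengths of π_278 on ℤ/343ℤ: [294, 42, 6, 1]; 4 cycles in total.
343 − 4 = 339 transpositions; sign(π) = (−1)^339 = -1.

-1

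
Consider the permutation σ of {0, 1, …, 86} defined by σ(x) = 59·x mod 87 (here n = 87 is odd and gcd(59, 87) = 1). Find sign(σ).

Start at x=59: 59 → 1 → 59 (one orbit).
Decompose π into cycles: lengths [2, 2, 2, 2, 2, 2, 2, 2, 2, 2, 2, 2, 2, 2, 2, 2, 2, 2, 2, 2, 2, 2, 2, 2, 2, 2, 2, 2, 2, 1, 1, 1, 1, 1, 1, 1, 1, 1, 1, 1, 1, 1, 1, 1, 1, 1, 1, 1, 1, 1, 1, 1, 1, 1, 1, 1, 1, 1] (58 cycles, including the fixed point 0).
58 cycles on 87: each ℓ→(−1)^(ℓ−1), product (−1)^29 = -1.

-1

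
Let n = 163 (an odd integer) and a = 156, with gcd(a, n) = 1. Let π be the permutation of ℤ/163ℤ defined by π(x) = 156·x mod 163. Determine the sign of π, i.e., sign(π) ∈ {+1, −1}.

Start at x=71: 71 → 155 → 56 → 97 → 136 → 26 → 144 → … (one orbit).
Cycle type of π: 81×2 + 1; total 3 cycles.
With 3 cycles on 163 points, sign = (−1)^{163−3} = +1.
The Jacobi symbol (156|163) = +1 (Zolotarev) agrees.

+1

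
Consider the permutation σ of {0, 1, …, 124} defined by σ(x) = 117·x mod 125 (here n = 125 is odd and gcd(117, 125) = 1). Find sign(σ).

-1

Start at x=77: 77 → 9 → 53 → 76 → 17 → 114 → 88 → … (one orbit).
Cycle type of π: 100 + 20 + 4 + 1; total 4 cycles.
Σ(ℓ_i−1) = 125−4 = 121; sign = (−1)^121 = -1.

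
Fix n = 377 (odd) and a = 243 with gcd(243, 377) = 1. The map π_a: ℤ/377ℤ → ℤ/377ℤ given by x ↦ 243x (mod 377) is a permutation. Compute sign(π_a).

-1

Start at x=133: 133 → 274 → 230 → 94 → 222 → 35 → 211 → … (one orbit).
10 cycles of lengths [84, 84, 84, 84, 28, 3, 3, 3, 3, 1].
sign(π) = (−1)^{n − #cycles} = (−1)^{377−10} = (−1)^367 = -1.
Zolotarev: (243|377) = -1, matching the cycle-count sign.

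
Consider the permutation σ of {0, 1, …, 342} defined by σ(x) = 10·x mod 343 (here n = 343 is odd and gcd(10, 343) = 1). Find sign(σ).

-1

Trace 20: π^k(20) = [20, 200, 285, 106, 31, 310, 13] for k=0..6.
The orbit structure of x ↦ 10x mod 343: 4 orbits of sizes [294, 42, 6, 1].
With 4 cycles on 343 points, sign = (−1)^{343−4} = -1.
(10|343)_J = -1 (Zolotarev's lemma cross-check).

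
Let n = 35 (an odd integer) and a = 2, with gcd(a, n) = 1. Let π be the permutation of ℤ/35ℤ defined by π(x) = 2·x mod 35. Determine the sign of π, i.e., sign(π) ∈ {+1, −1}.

-1

Orbit of 8 under x↦2x: [8, 16, 32, 29, 23, 11, 22]… (length divides ord_35(2)).
6 cycles of lengths [12, 12, 4, 3, 3, 1].
Σ(ℓ_i−1) = 35−6 = 29; sign = (−1)^29 = -1.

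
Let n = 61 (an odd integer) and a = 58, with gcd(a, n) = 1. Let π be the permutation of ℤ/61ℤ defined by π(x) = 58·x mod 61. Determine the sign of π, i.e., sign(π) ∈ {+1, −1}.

Orbit of 58 under x↦58x: [58, 9, 34, 20, 1]… (length divides ord_61(58)).
Decompose π into cycles: lengths [5, 5, 5, 5, 5, 5, 5, 5, 5, 5, 5, 5, 1] (13 cycles, including the fixed point 0).
sign(π) = (−1)^{n − #cycles} = (−1)^{61−13} = (−1)^48 = +1.
Check: (58/61) = +1 by Zolotarev.

+1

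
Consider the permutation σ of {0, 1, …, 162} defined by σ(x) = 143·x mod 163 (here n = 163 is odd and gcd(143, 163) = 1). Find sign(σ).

+1

Trace 69: π^k(69) = [69, 87, 53, 81, 10, 126, 88] for k=0..6.
Cycle lengths of π_143 on ℤ/163ℤ: [81, 81, 1]; 3 cycles in total.
sign(π) = (−1)^{n − #cycles} = (−1)^{163−3} = (−1)^160 = +1.
The Jacobi symbol (143|163) = +1 (Zolotarev) agrees.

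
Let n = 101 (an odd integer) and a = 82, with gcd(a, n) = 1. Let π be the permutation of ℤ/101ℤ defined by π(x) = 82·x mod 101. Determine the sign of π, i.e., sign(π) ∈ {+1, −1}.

+1

Trace 88: π^k(88) = [88, 45, 54, 85, 1, 82, 58] for k=0..6.
Cycle lengths of π_82 on ℤ/101ℤ: [50, 50, 1]; 3 cycles in total.
Σ(ℓ_i−1) = 101−3 = 98; sign = (−1)^98 = +1.
Zolotarev: (82|101) = +1, matching the cycle-count sign.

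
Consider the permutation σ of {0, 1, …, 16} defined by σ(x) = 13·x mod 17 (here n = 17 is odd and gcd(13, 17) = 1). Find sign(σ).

+1

Trace 4: π^k(4) = [4, 1, 13, 16] for k=0..3.
Decompose π into cycles: lengths [4, 4, 4, 4, 1] (5 cycles, including the fixed point 0).
n − c = 17 − 5 = 12; sign = (−1)^12 = +1.
Via Zolotarev, sign(π_{13}) = (13|17) = +1.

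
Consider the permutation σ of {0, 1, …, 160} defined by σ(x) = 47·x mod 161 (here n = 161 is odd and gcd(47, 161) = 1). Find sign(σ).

-1

Start at x=1: 1 → 47 → 116 → 139 → 93 → 24 → 1 (one orbit).
46 cycles of lengths [6, 6, 6, 6, 6, 6, 6, 6, 6, 6, 6, 6, 6, 6, 6, 6, 6, 6, 6, 6, 6, 6, 6, 1, 1, 1, 1, 1, 1, 1, 1, 1, 1, 1, 1, 1, 1, 1, 1, 1, 1, 1, 1, 1, 1, 1].
sign(π) = (−1)^{n − #cycles} = (−1)^{161−46} = (−1)^115 = -1.
(47|161)_J = -1 (Zolotarev's lemma cross-check).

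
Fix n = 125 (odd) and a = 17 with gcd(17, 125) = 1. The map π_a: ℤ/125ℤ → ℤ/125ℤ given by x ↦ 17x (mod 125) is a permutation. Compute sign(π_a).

Orbit of 111 under x↦17x: [111, 12, 79, 93, 81, 2, 34]… (length divides ord_125(17)).
Decompose π into cycles: lengths [100, 20, 4, 1] (4 cycles, including the fixed point 0).
125 − 4 = 121 transpositions; sign(π) = (−1)^121 = -1.
Zolotarev: (17|125) = -1, matching the cycle-count sign.

-1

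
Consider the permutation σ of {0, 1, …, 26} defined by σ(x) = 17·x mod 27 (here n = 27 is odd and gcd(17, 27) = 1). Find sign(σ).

Trace 26: π^k(26) = [26, 10, 8, 1, 17, 19] for k=0..5.
The orbit structure of x ↦ 17x mod 27: 8 orbits of sizes [6, 6, 6, 2, 2, 2, 2, 1].
Σ(ℓ_i−1) = 27−8 = 19; sign = (−1)^19 = -1.

-1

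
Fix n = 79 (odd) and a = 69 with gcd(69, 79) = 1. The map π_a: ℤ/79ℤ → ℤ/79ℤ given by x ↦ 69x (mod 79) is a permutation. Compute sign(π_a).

Orbit of 27 under x↦69x: [27, 46, 14, 18, 57, 62, 12]… (length divides ord_79(69)).
The orbit structure of x ↦ 69x mod 79: 4 orbits of sizes [26, 26, 26, 1].
n − c = 79 − 4 = 75; sign = (−1)^75 = -1.
Via Zolotarev, sign(π_{69}) = (69|79) = -1.

-1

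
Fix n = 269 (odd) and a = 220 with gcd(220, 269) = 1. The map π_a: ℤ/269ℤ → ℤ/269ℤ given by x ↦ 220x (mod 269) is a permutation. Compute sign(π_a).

+1

Orbit of 258 under x↦220x: [258, 1, 220, 249, 173, 131, 37]… (length divides ord_269(220)).
Decompose π into cycles: lengths [67, 67, 67, 67, 1] (5 cycles, including the fixed point 0).
Σ(ℓ_i−1) = 269−5 = 264; sign = (−1)^264 = +1.
Check: (220/269) = +1 by Zolotarev.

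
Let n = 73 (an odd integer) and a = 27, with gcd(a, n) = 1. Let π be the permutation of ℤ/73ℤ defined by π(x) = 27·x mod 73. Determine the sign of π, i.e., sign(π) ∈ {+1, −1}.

Trace 1: π^k(1) = [1, 27, 72, 46] for k=0..3.
19 cycles of lengths [4, 4, 4, 4, 4, 4, 4, 4, 4, 4, 4, 4, 4, 4, 4, 4, 4, 4, 1].
19 cycles on 73: each ℓ→(−1)^(ℓ−1), product (−1)^54 = +1.
The Jacobi symbol (27|73) = +1 (Zolotarev) agrees.

+1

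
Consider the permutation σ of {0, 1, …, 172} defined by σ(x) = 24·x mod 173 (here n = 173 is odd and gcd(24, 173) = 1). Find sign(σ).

Trace 9: π^k(9) = [9, 43, 167, 29, 4, 96, 55] for k=0..6.
3 cycles of lengths [86, 86, 1].
Σ(ℓ_i−1) = 173−3 = 170; sign = (−1)^170 = +1.
Check: (24/173) = +1 by Zolotarev.

+1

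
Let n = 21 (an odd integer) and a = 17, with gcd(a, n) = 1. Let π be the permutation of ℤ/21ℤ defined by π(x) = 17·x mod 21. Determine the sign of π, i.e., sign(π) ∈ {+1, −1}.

Orbit of 17 under x↦17x: [17, 16, 20, 4, 5, 1]… (length divides ord_21(17)).
The orbit structure of x ↦ 17x mod 21: 5 orbits of sizes [6, 6, 6, 2, 1].
sign(π) = (−1)^{n − #cycles} = (−1)^{21−5} = (−1)^16 = +1.

+1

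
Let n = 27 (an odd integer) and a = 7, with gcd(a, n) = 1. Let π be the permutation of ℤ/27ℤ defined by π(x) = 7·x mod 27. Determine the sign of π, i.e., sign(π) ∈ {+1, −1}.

+1

Start at x=22: 22 → 19 → 25 → 13 → 10 → 16 → 4 → … (one orbit).
Cycle type of π: 9×2 + 3×2 + 1×3; total 7 cycles.
sign(π) = (−1)^{n − #cycles} = (−1)^{27−7} = (−1)^20 = +1.
Via Zolotarev, sign(π_{7}) = (7|27) = +1.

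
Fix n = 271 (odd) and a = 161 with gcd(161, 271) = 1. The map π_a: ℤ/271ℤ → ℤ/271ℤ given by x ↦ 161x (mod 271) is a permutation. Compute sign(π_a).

Start at x=101: 101 → 1 → 161 → 176 → 152 → 82 → 194 → … (one orbit).
Cycle lengths of π_161 on ℤ/271ℤ: [270, 1]; 2 cycles in total.
271 − 2 = 269 transpositions; sign(π) = (−1)^269 = -1.

-1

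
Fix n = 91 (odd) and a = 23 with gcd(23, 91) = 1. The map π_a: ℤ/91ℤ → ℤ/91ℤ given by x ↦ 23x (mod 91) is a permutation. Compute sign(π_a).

+1

Orbit of 23 under x↦23x: [23, 74, 64, 16, 4, 1]… (length divides ord_91(23)).
π_23 has 17 disjoint cycles with lengths [6, 6, 6, 6, 6, 6, 6, 6, 6, 6, 6, 6, 6, 6, 3, 3, 1] on {0,…,90}.
Σ(ℓ_i−1) = 91−17 = 74; sign = (−1)^74 = +1.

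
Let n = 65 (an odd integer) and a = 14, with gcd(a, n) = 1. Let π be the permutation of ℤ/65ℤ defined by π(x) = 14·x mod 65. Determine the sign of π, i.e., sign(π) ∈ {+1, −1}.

+1

Orbit of 1 under x↦14x: [1, 14]… (length divides ord_65(14)).
39 cycles of lengths [2, 2, 2, 2, 2, 2, 2, 2, 2, 2, 2, 2, 2, 2, 2, 2, 2, 2, 2, 2, 2, 2, 2, 2, 2, 2, 1, 1, 1, 1, 1, 1, 1, 1, 1, 1, 1, 1, 1].
sign(π) = (−1)^{n − #cycles} = (−1)^{65−39} = (−1)^26 = +1.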